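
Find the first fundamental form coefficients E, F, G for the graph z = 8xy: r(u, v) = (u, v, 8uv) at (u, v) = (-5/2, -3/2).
E = 145;  F = 240;  G = 401

Partials: r_u = (1, 0, 8*v), r_v = (0, 1, 8*u). As functions of (u, v):
  E = r_u · r_u = 64*v^2 + 1,
  F = r_u · r_v = 64*u*v,
  G = r_v · r_v = 64*u^2 + 1.
Evaluating at (u, v) = (-5/2, -3/2): E = 145, F = 240, G = 401.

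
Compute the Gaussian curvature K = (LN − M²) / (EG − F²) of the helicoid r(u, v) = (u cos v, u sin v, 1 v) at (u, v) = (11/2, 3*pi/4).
K = -16/15625

Coefficients of the first fundamental form: E = 1, F = 0, G = u^2 + 1.
Coefficients of the second fundamental form: L = 0, M = -1/sqrt(u^2 + 1), N = 0.
Assemble K = (LN − M²)/(EG − F²) = -1/(u^2 + 1)^2. At (u, v) = (11/2, 3*pi/4): K = -16/15625.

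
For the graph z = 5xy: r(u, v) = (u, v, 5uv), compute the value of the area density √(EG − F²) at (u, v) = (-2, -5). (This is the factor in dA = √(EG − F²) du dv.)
√(EG − F²)|_{(-2, -5)} = 11*sqrt(6)

E = 25*v^2 + 1, F = 25*u*v, G = 25*u^2 + 1, so EG − F² = 25*u^2 + 25*v^2 + 1. Taking the positive square root: √(EG − F²) = sqrt(25*u^2 + 25*v^2 + 1). At (u, v) = (-2, -5): 11*sqrt(6).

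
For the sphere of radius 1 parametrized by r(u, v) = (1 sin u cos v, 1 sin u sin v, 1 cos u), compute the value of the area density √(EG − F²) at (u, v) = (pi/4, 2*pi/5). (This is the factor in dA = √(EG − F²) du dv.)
√(EG − F²)|_{(pi/4, 2*pi/5)} = sqrt(2)/2

E = 1, F = 0, G = sin(u)^2, so EG − F² = sin(u)^2. Taking the positive square root: √(EG − F²) = Abs(sin(u)). At (u, v) = (pi/4, 2*pi/5): sqrt(2)/2.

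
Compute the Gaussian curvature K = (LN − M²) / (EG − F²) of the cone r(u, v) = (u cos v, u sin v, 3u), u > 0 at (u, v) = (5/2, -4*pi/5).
K = 0

Coefficients of the first fundamental form: E = 10, F = 0, G = u^2.
Coefficients of the second fundamental form: L = 0, M = 0, N = 3*sqrt(10)*u^2/(10*Abs(u)).
Assemble K = (LN − M²)/(EG − F²) = 0. At (u, v) = (5/2, -4*pi/5): K = 0.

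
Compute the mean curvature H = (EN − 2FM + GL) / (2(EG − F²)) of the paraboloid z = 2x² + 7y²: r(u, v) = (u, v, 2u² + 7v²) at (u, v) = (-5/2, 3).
H = 4237*sqrt(1865)/3478225

With E = 16*u^2 + 1, F = 56*u*v, G = 196*v^2 + 1, L = 4/sqrt(16*u^2 + 196*v^2 + 1), M = 0, N = 14/sqrt(16*u^2 + 196*v^2 + 1), assemble
  H = (EN − 2FM + GL) / (2(EG − F²)) = (112*u^2 + 392*v^2 + 9)/(16*u^2 + 196*v^2 + 1)^(3/2).
At (u, v) = (-5/2, 3): H = 4237*sqrt(1865)/3478225.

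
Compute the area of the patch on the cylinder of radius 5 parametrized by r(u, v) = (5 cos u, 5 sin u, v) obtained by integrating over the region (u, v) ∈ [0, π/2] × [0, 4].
Area = 10*pi

Area = ∫∫ √(EG − F²) du dv with √(EG − F²) = 5. Integrating over [0, π/2] × [0, 4] gives 10*pi.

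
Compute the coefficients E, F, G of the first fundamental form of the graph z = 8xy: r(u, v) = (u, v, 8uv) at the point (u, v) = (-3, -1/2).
E = 17;  F = 96;  G = 577

Partials: r_u = (1, 0, 8*v), r_v = (0, 1, 8*u). As functions of (u, v):
  E = r_u · r_u = 64*v^2 + 1,
  F = r_u · r_v = 64*u*v,
  G = r_v · r_v = 64*u^2 + 1.
Evaluating at (u, v) = (-3, -1/2): E = 17, F = 96, G = 577.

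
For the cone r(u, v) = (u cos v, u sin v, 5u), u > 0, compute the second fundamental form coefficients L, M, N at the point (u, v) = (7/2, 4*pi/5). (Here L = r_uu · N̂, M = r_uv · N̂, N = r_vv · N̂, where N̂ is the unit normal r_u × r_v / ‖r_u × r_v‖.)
L = 0;  M = 0;  N = 35*sqrt(26)/52

Compute the unit normal N̂(u, v) = (-5*sqrt(26)*u*cos(v)/(26*Abs(u)), -5*sqrt(26)*u*sin(v)/(26*Abs(u)), sqrt(26)*u/(26*Abs(u))), and the second partials r_uu, r_uv, r_vv. Take dot products:
  L(u, v) = r_uu · N̂ = 0,
  M(u, v) = r_uv · N̂ = 0,
  N(u, v) = r_vv · N̂ = 5*sqrt(26)*u^2/(26*Abs(u)).
Evaluating at (u, v) = (7/2, 4*pi/5):
  L = 0, M = 0, N = 35*sqrt(26)/52.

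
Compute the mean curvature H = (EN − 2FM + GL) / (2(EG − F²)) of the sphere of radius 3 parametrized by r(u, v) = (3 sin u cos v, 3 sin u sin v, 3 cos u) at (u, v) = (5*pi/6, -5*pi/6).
H = -1/3

With E = 9, F = 0, G = 9*sin(u)^2, L = -3*sin(u)/Abs(sin(u)), M = 0, N = -3*sin(u)^3/Abs(sin(u)), assemble
  H = (EN − 2FM + GL) / (2(EG − F²)) = -sin(u)/(3*Abs(sin(u))).
At (u, v) = (5*pi/6, -5*pi/6): H = -1/3.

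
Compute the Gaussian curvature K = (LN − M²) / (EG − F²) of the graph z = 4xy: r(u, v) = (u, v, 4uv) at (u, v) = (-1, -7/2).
K = -16/45369

Coefficients of the first fundamental form: E = 16*v^2 + 1, F = 16*u*v, G = 16*u^2 + 1.
Coefficients of the second fundamental form: L = 0, M = 4/sqrt(16*u^2 + 16*v^2 + 1), N = 0.
Assemble K = (LN − M²)/(EG − F²) = -16/(256*u^4 + 512*u^2*v^2 + 32*u^2 + 256*v^4 + 32*v^2 + 1). At (u, v) = (-1, -7/2): K = -16/45369.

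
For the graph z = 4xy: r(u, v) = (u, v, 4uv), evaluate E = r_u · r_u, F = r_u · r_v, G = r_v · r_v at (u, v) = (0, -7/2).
E = 197;  F = 0;  G = 1

Partials: r_u = (1, 0, 4*v), r_v = (0, 1, 4*u). As functions of (u, v):
  E = r_u · r_u = 16*v^2 + 1,
  F = r_u · r_v = 16*u*v,
  G = r_v · r_v = 16*u^2 + 1.
Evaluating at (u, v) = (0, -7/2): E = 197, F = 0, G = 1.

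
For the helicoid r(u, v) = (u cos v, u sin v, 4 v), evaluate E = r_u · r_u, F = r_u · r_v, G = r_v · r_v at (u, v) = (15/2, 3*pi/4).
E = 1;  F = 0;  G = 289/4

Partials: r_u = (cos(v), sin(v), 0), r_v = (-u*sin(v), u*cos(v), 4). As functions of (u, v):
  E = r_u · r_u = 1,
  F = r_u · r_v = 0,
  G = r_v · r_v = u^2 + 16.
Evaluating at (u, v) = (15/2, 3*pi/4): E = 1, F = 0, G = 289/4.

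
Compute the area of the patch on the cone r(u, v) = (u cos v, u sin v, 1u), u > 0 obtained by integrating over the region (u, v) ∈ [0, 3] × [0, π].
Area = 9*sqrt(2)*pi/2

Area = ∫∫ √(EG − F²) du dv with √(EG − F²) = sqrt(2)*Abs(u). Integrating over [0, 3] × [0, π] gives 9*sqrt(2)*pi/2.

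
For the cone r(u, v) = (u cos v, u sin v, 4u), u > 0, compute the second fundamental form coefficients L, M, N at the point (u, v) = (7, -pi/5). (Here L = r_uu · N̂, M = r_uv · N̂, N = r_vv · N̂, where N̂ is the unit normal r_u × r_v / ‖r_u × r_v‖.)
L = 0;  M = 0;  N = 28*sqrt(17)/17

Compute the unit normal N̂(u, v) = (-4*sqrt(17)*u*cos(v)/(17*Abs(u)), -4*sqrt(17)*u*sin(v)/(17*Abs(u)), sqrt(17)*u/(17*Abs(u))), and the second partials r_uu, r_uv, r_vv. Take dot products:
  L(u, v) = r_uu · N̂ = 0,
  M(u, v) = r_uv · N̂ = 0,
  N(u, v) = r_vv · N̂ = 4*sqrt(17)*u^2/(17*Abs(u)).
Evaluating at (u, v) = (7, -pi/5):
  L = 0, M = 0, N = 28*sqrt(17)/17.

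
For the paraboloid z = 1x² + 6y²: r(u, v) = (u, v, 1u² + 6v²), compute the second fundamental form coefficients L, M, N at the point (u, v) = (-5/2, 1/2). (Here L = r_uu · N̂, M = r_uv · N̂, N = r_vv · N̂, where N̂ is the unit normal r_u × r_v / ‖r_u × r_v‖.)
L = sqrt(62)/31;  M = 0;  N = 6*sqrt(62)/31

Compute the unit normal N̂(u, v) = (-2*u/sqrt(4*u^2 + 144*v^2 + 1), -12*v/sqrt(4*u^2 + 144*v^2 + 1), 1/sqrt(4*u^2 + 144*v^2 + 1)), and the second partials r_uu, r_uv, r_vv. Take dot products:
  L(u, v) = r_uu · N̂ = 2/sqrt(4*u^2 + 144*v^2 + 1),
  M(u, v) = r_uv · N̂ = 0,
  N(u, v) = r_vv · N̂ = 12/sqrt(4*u^2 + 144*v^2 + 1).
Evaluating at (u, v) = (-5/2, 1/2):
  L = sqrt(62)/31, M = 0, N = 6*sqrt(62)/31.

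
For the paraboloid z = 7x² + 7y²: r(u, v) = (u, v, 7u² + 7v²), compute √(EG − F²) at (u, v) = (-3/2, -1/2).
√(EG − F²)|_{(-3/2, -1/2)} = sqrt(491)

E = 196*u^2 + 1, F = 196*u*v, G = 196*v^2 + 1; EG − F² = 196*u^2 + 196*v^2 + 1; √(EG − F²) = sqrt(196*u^2 + 196*v^2 + 1). At the given point: sqrt(491).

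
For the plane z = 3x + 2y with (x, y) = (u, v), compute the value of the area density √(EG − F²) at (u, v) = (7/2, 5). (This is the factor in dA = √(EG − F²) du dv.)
√(EG − F²)|_{(7/2, 5)} = sqrt(14)

E = 10, F = 6, G = 5, so EG − F² = 14. Taking the positive square root: √(EG − F²) = sqrt(14). At (u, v) = (7/2, 5): sqrt(14).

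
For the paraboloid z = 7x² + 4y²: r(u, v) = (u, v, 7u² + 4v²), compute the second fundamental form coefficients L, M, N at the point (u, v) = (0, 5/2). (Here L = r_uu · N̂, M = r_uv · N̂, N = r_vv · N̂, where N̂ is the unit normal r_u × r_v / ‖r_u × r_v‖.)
L = 14*sqrt(401)/401;  M = 0;  N = 8*sqrt(401)/401

Compute the unit normal N̂(u, v) = (-14*u/sqrt(196*u^2 + 64*v^2 + 1), -8*v/sqrt(196*u^2 + 64*v^2 + 1), 1/sqrt(196*u^2 + 64*v^2 + 1)), and the second partials r_uu, r_uv, r_vv. Take dot products:
  L(u, v) = r_uu · N̂ = 14/sqrt(196*u^2 + 64*v^2 + 1),
  M(u, v) = r_uv · N̂ = 0,
  N(u, v) = r_vv · N̂ = 8/sqrt(196*u^2 + 64*v^2 + 1).
Evaluating at (u, v) = (0, 5/2):
  L = 14*sqrt(401)/401, M = 0, N = 8*sqrt(401)/401.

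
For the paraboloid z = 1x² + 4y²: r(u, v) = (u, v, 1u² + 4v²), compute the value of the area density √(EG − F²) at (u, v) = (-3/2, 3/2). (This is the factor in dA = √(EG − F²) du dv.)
√(EG − F²)|_{(-3/2, 3/2)} = sqrt(154)

E = 4*u^2 + 1, F = 16*u*v, G = 64*v^2 + 1, so EG − F² = 4*u^2 + 64*v^2 + 1. Taking the positive square root: √(EG − F²) = sqrt(4*u^2 + 64*v^2 + 1). At (u, v) = (-3/2, 3/2): sqrt(154).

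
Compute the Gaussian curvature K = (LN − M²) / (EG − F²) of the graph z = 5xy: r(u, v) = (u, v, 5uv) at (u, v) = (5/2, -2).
K = -400/1058841

Coefficients of the first fundamental form: E = 25*v^2 + 1, F = 25*u*v, G = 25*u^2 + 1.
Coefficients of the second fundamental form: L = 0, M = 5/sqrt(25*u^2 + 25*v^2 + 1), N = 0.
Assemble K = (LN − M²)/(EG − F²) = -25/(625*u^4 + 1250*u^2*v^2 + 50*u^2 + 625*v^4 + 50*v^2 + 1). At (u, v) = (5/2, -2): K = -400/1058841.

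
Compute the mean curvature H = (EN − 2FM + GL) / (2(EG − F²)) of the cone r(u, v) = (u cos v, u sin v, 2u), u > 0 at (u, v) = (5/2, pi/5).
H = 2*sqrt(5)/25

With E = 5, F = 0, G = u^2, L = 0, M = 0, N = 2*sqrt(5)*u^2/(5*Abs(u)), assemble
  H = (EN − 2FM + GL) / (2(EG − F²)) = sqrt(5)/(5*Abs(u)).
At (u, v) = (5/2, pi/5): H = 2*sqrt(5)/25.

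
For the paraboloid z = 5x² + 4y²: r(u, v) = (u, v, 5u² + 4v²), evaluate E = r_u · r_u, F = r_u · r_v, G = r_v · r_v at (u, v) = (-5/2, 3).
E = 626;  F = -600;  G = 577

Partials: r_u = (1, 0, 10*u), r_v = (0, 1, 8*v). As functions of (u, v):
  E = r_u · r_u = 100*u^2 + 1,
  F = r_u · r_v = 80*u*v,
  G = r_v · r_v = 64*v^2 + 1.
Evaluating at (u, v) = (-5/2, 3): E = 626, F = -600, G = 577.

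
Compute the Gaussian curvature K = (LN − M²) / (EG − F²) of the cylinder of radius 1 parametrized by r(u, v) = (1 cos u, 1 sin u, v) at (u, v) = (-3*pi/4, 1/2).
K = 0

Coefficients of the first fundamental form: E = 1, F = 0, G = 1.
Coefficients of the second fundamental form: L = -1, M = 0, N = 0.
Assemble K = (LN − M²)/(EG − F²) = 0. At (u, v) = (-3*pi/4, 1/2): K = 0.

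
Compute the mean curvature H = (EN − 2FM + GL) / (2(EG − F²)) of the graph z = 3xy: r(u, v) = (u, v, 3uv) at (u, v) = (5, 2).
H = -135*sqrt(262)/34322

With E = 9*v^2 + 1, F = 9*u*v, G = 9*u^2 + 1, L = 0, M = 3/sqrt(9*u^2 + 9*v^2 + 1), N = 0, assemble
  H = (EN − 2FM + GL) / (2(EG − F²)) = -27*u*v/(9*u^2 + 9*v^2 + 1)^(3/2).
At (u, v) = (5, 2): H = -135*sqrt(262)/34322.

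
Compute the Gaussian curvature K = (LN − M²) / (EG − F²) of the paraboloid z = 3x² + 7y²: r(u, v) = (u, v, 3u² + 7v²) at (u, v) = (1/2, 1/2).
K = 84/3481

Coefficients of the first fundamental form: E = 36*u^2 + 1, F = 84*u*v, G = 196*v^2 + 1.
Coefficients of the second fundamental form: L = 6/sqrt(36*u^2 + 196*v^2 + 1), M = 0, N = 14/sqrt(36*u^2 + 196*v^2 + 1).
Assemble K = (LN − M²)/(EG − F²) = 84/(1296*u^4 + 14112*u^2*v^2 + 72*u^2 + 38416*v^4 + 392*v^2 + 1). At (u, v) = (1/2, 1/2): K = 84/3481.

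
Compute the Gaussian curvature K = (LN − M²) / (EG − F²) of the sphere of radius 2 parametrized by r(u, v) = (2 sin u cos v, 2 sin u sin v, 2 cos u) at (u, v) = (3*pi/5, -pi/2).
K = 1/4

Coefficients of the first fundamental form: E = 4, F = 0, G = 4*sin(u)^2.
Coefficients of the second fundamental form: L = -2*sin(u)/Abs(sin(u)), M = 0, N = -2*sin(u)^3/Abs(sin(u)).
Assemble K = (LN − M²)/(EG − F²) = 1/4. At (u, v) = (3*pi/5, -pi/2): K = 1/4.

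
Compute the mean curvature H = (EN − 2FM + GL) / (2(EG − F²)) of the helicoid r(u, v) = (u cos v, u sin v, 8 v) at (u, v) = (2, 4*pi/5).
H = 0

With E = 1, F = 0, G = u^2 + 64, L = 0, M = -8/sqrt(u^2 + 64), N = 0, assemble
  H = (EN − 2FM + GL) / (2(EG − F²)) = 0.
At (u, v) = (2, 4*pi/5): H = 0.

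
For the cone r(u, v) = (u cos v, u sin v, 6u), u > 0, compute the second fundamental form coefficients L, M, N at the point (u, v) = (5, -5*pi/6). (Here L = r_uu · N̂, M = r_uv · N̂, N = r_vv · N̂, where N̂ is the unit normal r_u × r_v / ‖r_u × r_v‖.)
L = 0;  M = 0;  N = 30*sqrt(37)/37

Compute the unit normal N̂(u, v) = (-6*sqrt(37)*u*cos(v)/(37*Abs(u)), -6*sqrt(37)*u*sin(v)/(37*Abs(u)), sqrt(37)*u/(37*Abs(u))), and the second partials r_uu, r_uv, r_vv. Take dot products:
  L(u, v) = r_uu · N̂ = 0,
  M(u, v) = r_uv · N̂ = 0,
  N(u, v) = r_vv · N̂ = 6*sqrt(37)*u^2/(37*Abs(u)).
Evaluating at (u, v) = (5, -5*pi/6):
  L = 0, M = 0, N = 30*sqrt(37)/37.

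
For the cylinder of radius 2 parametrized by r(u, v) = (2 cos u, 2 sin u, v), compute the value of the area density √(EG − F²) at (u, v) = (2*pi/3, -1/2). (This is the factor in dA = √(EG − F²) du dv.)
√(EG − F²)|_{(2*pi/3, -1/2)} = 2

E = 4, F = 0, G = 1, so EG − F² = 4. Taking the positive square root: √(EG − F²) = 2. At (u, v) = (2*pi/3, -1/2): 2.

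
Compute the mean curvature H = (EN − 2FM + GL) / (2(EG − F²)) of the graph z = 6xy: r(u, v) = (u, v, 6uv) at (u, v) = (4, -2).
H = 1728*sqrt(721)/519841

With E = 36*v^2 + 1, F = 36*u*v, G = 36*u^2 + 1, L = 0, M = 6/sqrt(36*u^2 + 36*v^2 + 1), N = 0, assemble
  H = (EN − 2FM + GL) / (2(EG − F²)) = -216*u*v/(36*u^2 + 36*v^2 + 1)^(3/2).
At (u, v) = (4, -2): H = 1728*sqrt(721)/519841.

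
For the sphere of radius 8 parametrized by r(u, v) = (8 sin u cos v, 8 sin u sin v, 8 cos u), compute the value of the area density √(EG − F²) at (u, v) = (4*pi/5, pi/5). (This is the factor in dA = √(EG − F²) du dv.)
√(EG − F²)|_{(4*pi/5, pi/5)} = 16*sqrt(10 - 2*sqrt(5))

E = 64, F = 0, G = 64*sin(u)^2, so EG − F² = 4096*sin(u)^2. Taking the positive square root: √(EG − F²) = 64*Abs(sin(u)). At (u, v) = (4*pi/5, pi/5): 16*sqrt(10 - 2*sqrt(5)).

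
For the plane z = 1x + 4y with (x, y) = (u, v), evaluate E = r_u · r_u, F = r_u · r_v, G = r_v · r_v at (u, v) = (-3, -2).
E = 2;  F = 4;  G = 17

Partials: r_u = (1, 0, 1), r_v = (0, 1, 4). As functions of (u, v):
  E = r_u · r_u = 2,
  F = r_u · r_v = 4,
  G = r_v · r_v = 17.
Evaluating at (u, v) = (-3, -2): E = 2, F = 4, G = 17.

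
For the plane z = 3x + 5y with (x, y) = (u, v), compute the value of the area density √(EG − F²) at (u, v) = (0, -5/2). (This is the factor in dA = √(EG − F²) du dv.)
√(EG − F²)|_{(0, -5/2)} = sqrt(35)

E = 10, F = 15, G = 26, so EG − F² = 35. Taking the positive square root: √(EG − F²) = sqrt(35). At (u, v) = (0, -5/2): sqrt(35).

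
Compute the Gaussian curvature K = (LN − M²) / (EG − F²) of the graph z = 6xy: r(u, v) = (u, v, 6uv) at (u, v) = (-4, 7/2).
K = -9/259081

Coefficients of the first fundamental form: E = 36*v^2 + 1, F = 36*u*v, G = 36*u^2 + 1.
Coefficients of the second fundamental form: L = 0, M = 6/sqrt(36*u^2 + 36*v^2 + 1), N = 0.
Assemble K = (LN − M²)/(EG − F²) = -36/(1296*u^4 + 2592*u^2*v^2 + 72*u^2 + 1296*v^4 + 72*v^2 + 1). At (u, v) = (-4, 7/2): K = -9/259081.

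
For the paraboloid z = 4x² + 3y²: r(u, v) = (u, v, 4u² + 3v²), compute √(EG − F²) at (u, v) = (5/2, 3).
√(EG − F²)|_{(5/2, 3)} = 5*sqrt(29)

E = 64*u^2 + 1, F = 48*u*v, G = 36*v^2 + 1; EG − F² = 64*u^2 + 36*v^2 + 1; √(EG − F²) = sqrt(64*u^2 + 36*v^2 + 1). At the given point: 5*sqrt(29).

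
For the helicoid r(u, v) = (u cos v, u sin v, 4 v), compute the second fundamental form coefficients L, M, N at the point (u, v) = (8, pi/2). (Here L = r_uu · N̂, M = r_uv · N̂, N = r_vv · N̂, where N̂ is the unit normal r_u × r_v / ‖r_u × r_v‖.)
L = 0;  M = -sqrt(5)/5;  N = 0

Compute the unit normal N̂(u, v) = (4*sin(v)/sqrt(u^2 + 16), -4*cos(v)/sqrt(u^2 + 16), u/sqrt(u^2 + 16)), and the second partials r_uu, r_uv, r_vv. Take dot products:
  L(u, v) = r_uu · N̂ = 0,
  M(u, v) = r_uv · N̂ = -4/sqrt(u^2 + 16),
  N(u, v) = r_vv · N̂ = 0.
Evaluating at (u, v) = (8, pi/2):
  L = 0, M = -sqrt(5)/5, N = 0.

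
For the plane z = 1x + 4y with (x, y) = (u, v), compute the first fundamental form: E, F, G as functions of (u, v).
E = 2;  F = 4;  G = 17

Compute partials: r_u = (1, 0, 1), r_v = (0, 1, 4). Then
  E = r_u · r_u = 2,
  F = r_u · r_v = 4,
  G = r_v · r_v = 17.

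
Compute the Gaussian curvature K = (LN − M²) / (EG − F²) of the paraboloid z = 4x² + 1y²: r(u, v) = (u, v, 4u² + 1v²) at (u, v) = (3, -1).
K = 16/337561

Coefficients of the first fundamental form: E = 64*u^2 + 1, F = 16*u*v, G = 4*v^2 + 1.
Coefficients of the second fundamental form: L = 8/sqrt(64*u^2 + 4*v^2 + 1), M = 0, N = 2/sqrt(64*u^2 + 4*v^2 + 1).
Assemble K = (LN − M²)/(EG − F²) = 16/(4096*u^4 + 512*u^2*v^2 + 128*u^2 + 16*v^4 + 8*v^2 + 1). At (u, v) = (3, -1): K = 16/337561.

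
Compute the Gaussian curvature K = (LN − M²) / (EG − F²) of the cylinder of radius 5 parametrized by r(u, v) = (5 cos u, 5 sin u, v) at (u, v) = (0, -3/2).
K = 0

Coefficients of the first fundamental form: E = 25, F = 0, G = 1.
Coefficients of the second fundamental form: L = -5, M = 0, N = 0.
Assemble K = (LN − M²)/(EG − F²) = 0. At (u, v) = (0, -3/2): K = 0.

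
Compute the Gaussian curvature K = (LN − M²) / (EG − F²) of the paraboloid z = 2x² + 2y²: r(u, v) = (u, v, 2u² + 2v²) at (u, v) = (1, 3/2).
K = 16/2809

Coefficients of the first fundamental form: E = 16*u^2 + 1, F = 16*u*v, G = 16*v^2 + 1.
Coefficients of the second fundamental form: L = 4/sqrt(16*u^2 + 16*v^2 + 1), M = 0, N = 4/sqrt(16*u^2 + 16*v^2 + 1).
Assemble K = (LN − M²)/(EG − F²) = 16/(256*u^4 + 512*u^2*v^2 + 32*u^2 + 256*v^4 + 32*v^2 + 1). At (u, v) = (1, 3/2): K = 16/2809.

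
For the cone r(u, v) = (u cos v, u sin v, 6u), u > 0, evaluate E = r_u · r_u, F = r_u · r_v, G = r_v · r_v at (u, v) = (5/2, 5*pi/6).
E = 37;  F = 0;  G = 25/4

Partials: r_u = (cos(v), sin(v), 6), r_v = (-u*sin(v), u*cos(v), 0). As functions of (u, v):
  E = r_u · r_u = 37,
  F = r_u · r_v = 0,
  G = r_v · r_v = u^2.
Evaluating at (u, v) = (5/2, 5*pi/6): E = 37, F = 0, G = 25/4.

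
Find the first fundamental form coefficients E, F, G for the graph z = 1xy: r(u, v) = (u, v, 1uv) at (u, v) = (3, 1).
E = 2;  F = 3;  G = 10

Partials: r_u = (1, 0, v), r_v = (0, 1, u). As functions of (u, v):
  E = r_u · r_u = v^2 + 1,
  F = r_u · r_v = u*v,
  G = r_v · r_v = u^2 + 1.
Evaluating at (u, v) = (3, 1): E = 2, F = 3, G = 10.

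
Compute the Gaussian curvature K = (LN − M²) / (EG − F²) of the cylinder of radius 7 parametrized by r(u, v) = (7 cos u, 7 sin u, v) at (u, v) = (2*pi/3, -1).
K = 0

Coefficients of the first fundamental form: E = 49, F = 0, G = 1.
Coefficients of the second fundamental form: L = -7, M = 0, N = 0.
Assemble K = (LN − M²)/(EG − F²) = 0. At (u, v) = (2*pi/3, -1): K = 0.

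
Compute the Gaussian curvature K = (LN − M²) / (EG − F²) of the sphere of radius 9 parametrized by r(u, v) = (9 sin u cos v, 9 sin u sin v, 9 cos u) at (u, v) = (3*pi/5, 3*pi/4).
K = 1/81

Coefficients of the first fundamental form: E = 81, F = 0, G = 81*sin(u)^2.
Coefficients of the second fundamental form: L = -9*sin(u)/Abs(sin(u)), M = 0, N = -9*sin(u)^3/Abs(sin(u)).
Assemble K = (LN − M²)/(EG − F²) = 1/81. At (u, v) = (3*pi/5, 3*pi/4): K = 1/81.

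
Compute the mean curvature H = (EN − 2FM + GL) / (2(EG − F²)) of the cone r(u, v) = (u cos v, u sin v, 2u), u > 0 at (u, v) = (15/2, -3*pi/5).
H = 2*sqrt(5)/75

With E = 5, F = 0, G = u^2, L = 0, M = 0, N = 2*sqrt(5)*u^2/(5*Abs(u)), assemble
  H = (EN − 2FM + GL) / (2(EG − F²)) = sqrt(5)/(5*Abs(u)).
At (u, v) = (15/2, -3*pi/5): H = 2*sqrt(5)/75.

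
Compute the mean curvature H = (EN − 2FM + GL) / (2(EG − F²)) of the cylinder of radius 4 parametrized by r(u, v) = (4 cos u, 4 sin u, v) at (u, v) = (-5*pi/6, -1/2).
H = -1/8

With E = 16, F = 0, G = 1, L = -4, M = 0, N = 0, assemble
  H = (EN − 2FM + GL) / (2(EG − F²)) = -1/8.
At (u, v) = (-5*pi/6, -1/2): H = -1/8.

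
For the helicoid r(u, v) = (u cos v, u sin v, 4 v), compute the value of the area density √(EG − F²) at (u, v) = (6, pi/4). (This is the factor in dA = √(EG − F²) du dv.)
√(EG − F²)|_{(6, pi/4)} = 2*sqrt(13)

E = 1, F = 0, G = u^2 + 16, so EG − F² = u^2 + 16. Taking the positive square root: √(EG − F²) = sqrt(u^2 + 16). At (u, v) = (6, pi/4): 2*sqrt(13).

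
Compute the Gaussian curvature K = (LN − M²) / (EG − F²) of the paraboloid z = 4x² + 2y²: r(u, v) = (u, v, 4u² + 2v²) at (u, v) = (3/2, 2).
K = 32/43681

Coefficients of the first fundamental form: E = 64*u^2 + 1, F = 32*u*v, G = 16*v^2 + 1.
Coefficients of the second fundamental form: L = 8/sqrt(64*u^2 + 16*v^2 + 1), M = 0, N = 4/sqrt(64*u^2 + 16*v^2 + 1).
Assemble K = (LN − M²)/(EG − F²) = 32/(4096*u^4 + 2048*u^2*v^2 + 128*u^2 + 256*v^4 + 32*v^2 + 1). At (u, v) = (3/2, 2): K = 32/43681.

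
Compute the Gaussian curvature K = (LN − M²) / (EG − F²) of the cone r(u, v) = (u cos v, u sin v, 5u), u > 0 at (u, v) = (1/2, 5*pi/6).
K = 0

Coefficients of the first fundamental form: E = 26, F = 0, G = u^2.
Coefficients of the second fundamental form: L = 0, M = 0, N = 5*sqrt(26)*u^2/(26*Abs(u)).
Assemble K = (LN − M²)/(EG − F²) = 0. At (u, v) = (1/2, 5*pi/6): K = 0.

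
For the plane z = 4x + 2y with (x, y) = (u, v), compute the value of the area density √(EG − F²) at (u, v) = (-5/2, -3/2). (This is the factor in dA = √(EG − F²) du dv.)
√(EG − F²)|_{(-5/2, -3/2)} = sqrt(21)

E = 17, F = 8, G = 5, so EG − F² = 21. Taking the positive square root: √(EG − F²) = sqrt(21). At (u, v) = (-5/2, -3/2): sqrt(21).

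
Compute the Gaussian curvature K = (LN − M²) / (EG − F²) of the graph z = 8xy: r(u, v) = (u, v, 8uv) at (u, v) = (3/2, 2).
K = -64/160801

Coefficients of the first fundamental form: E = 64*v^2 + 1, F = 64*u*v, G = 64*u^2 + 1.
Coefficients of the second fundamental form: L = 0, M = 8/sqrt(64*u^2 + 64*v^2 + 1), N = 0.
Assemble K = (LN − M²)/(EG − F²) = -64/(4096*u^4 + 8192*u^2*v^2 + 128*u^2 + 4096*v^4 + 128*v^2 + 1). At (u, v) = (3/2, 2): K = -64/160801.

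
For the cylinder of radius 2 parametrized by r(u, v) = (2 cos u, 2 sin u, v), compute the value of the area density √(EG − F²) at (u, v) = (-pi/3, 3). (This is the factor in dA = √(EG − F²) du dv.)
√(EG − F²)|_{(-pi/3, 3)} = 2

E = 4, F = 0, G = 1, so EG − F² = 4. Taking the positive square root: √(EG − F²) = 2. At (u, v) = (-pi/3, 3): 2.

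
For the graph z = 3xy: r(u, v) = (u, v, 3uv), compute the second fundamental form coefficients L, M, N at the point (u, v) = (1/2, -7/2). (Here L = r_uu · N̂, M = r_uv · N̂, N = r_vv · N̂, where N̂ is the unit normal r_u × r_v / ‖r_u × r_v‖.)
L = 0;  M = 3*sqrt(454)/227;  N = 0

Compute the unit normal N̂(u, v) = (-3*v/sqrt(9*u^2 + 9*v^2 + 1), -3*u/sqrt(9*u^2 + 9*v^2 + 1), 1/sqrt(9*u^2 + 9*v^2 + 1)), and the second partials r_uu, r_uv, r_vv. Take dot products:
  L(u, v) = r_uu · N̂ = 0,
  M(u, v) = r_uv · N̂ = 3/sqrt(9*u^2 + 9*v^2 + 1),
  N(u, v) = r_vv · N̂ = 0.
Evaluating at (u, v) = (1/2, -7/2):
  L = 0, M = 3*sqrt(454)/227, N = 0.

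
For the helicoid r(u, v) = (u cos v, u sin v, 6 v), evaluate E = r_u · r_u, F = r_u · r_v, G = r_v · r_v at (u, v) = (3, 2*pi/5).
E = 1;  F = 0;  G = 45

Partials: r_u = (cos(v), sin(v), 0), r_v = (-u*sin(v), u*cos(v), 6). As functions of (u, v):
  E = r_u · r_u = 1,
  F = r_u · r_v = 0,
  G = r_v · r_v = u^2 + 36.
Evaluating at (u, v) = (3, 2*pi/5): E = 1, F = 0, G = 45.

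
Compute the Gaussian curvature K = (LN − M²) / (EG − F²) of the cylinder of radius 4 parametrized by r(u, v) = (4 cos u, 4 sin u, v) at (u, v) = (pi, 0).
K = 0

Coefficients of the first fundamental form: E = 16, F = 0, G = 1.
Coefficients of the second fundamental form: L = -4, M = 0, N = 0.
Assemble K = (LN − M²)/(EG − F²) = 0. At (u, v) = (pi, 0): K = 0.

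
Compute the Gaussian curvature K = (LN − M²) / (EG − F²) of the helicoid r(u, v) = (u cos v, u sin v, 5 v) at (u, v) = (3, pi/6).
K = -25/1156

Coefficients of the first fundamental form: E = 1, F = 0, G = u^2 + 25.
Coefficients of the second fundamental form: L = 0, M = -5/sqrt(u^2 + 25), N = 0.
Assemble K = (LN − M²)/(EG − F²) = -25/(u^2 + 25)^2. At (u, v) = (3, pi/6): K = -25/1156.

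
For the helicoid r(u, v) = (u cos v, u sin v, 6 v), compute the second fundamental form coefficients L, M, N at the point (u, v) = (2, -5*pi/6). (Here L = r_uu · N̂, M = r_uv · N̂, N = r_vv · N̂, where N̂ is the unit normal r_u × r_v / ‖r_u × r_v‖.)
L = 0;  M = -3*sqrt(10)/10;  N = 0

Compute the unit normal N̂(u, v) = (6*sin(v)/sqrt(u^2 + 36), -6*cos(v)/sqrt(u^2 + 36), u/sqrt(u^2 + 36)), and the second partials r_uu, r_uv, r_vv. Take dot products:
  L(u, v) = r_uu · N̂ = 0,
  M(u, v) = r_uv · N̂ = -6/sqrt(u^2 + 36),
  N(u, v) = r_vv · N̂ = 0.
Evaluating at (u, v) = (2, -5*pi/6):
  L = 0, M = -3*sqrt(10)/10, N = 0.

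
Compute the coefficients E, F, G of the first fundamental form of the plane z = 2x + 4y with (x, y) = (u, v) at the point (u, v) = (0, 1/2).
E = 5;  F = 8;  G = 17

Partials: r_u = (1, 0, 2), r_v = (0, 1, 4). As functions of (u, v):
  E = r_u · r_u = 5,
  F = r_u · r_v = 8,
  G = r_v · r_v = 17.
Evaluating at (u, v) = (0, 1/2): E = 5, F = 8, G = 17.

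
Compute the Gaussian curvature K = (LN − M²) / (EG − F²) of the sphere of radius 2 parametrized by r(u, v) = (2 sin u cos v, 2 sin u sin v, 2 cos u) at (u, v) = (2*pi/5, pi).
K = 1/4

Coefficients of the first fundamental form: E = 4, F = 0, G = 4*sin(u)^2.
Coefficients of the second fundamental form: L = -2*sin(u)/Abs(sin(u)), M = 0, N = -2*sin(u)^3/Abs(sin(u)).
Assemble K = (LN − M²)/(EG − F²) = 1/4. At (u, v) = (2*pi/5, pi): K = 1/4.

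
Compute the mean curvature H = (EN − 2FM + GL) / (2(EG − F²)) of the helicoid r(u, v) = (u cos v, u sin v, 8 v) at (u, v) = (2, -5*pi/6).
H = 0

With E = 1, F = 0, G = u^2 + 64, L = 0, M = -8/sqrt(u^2 + 64), N = 0, assemble
  H = (EN − 2FM + GL) / (2(EG − F²)) = 0.
At (u, v) = (2, -5*pi/6): H = 0.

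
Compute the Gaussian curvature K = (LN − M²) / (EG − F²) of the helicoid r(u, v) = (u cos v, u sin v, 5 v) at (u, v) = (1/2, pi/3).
K = -400/10201

Coefficients of the first fundamental form: E = 1, F = 0, G = u^2 + 25.
Coefficients of the second fundamental form: L = 0, M = -5/sqrt(u^2 + 25), N = 0.
Assemble K = (LN − M²)/(EG − F²) = -25/(u^2 + 25)^2. At (u, v) = (1/2, pi/3): K = -400/10201.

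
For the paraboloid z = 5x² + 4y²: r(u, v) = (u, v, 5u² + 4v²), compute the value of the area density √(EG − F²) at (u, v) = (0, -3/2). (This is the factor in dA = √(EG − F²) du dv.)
√(EG − F²)|_{(0, -3/2)} = sqrt(145)

E = 100*u^2 + 1, F = 80*u*v, G = 64*v^2 + 1, so EG − F² = 100*u^2 + 64*v^2 + 1. Taking the positive square root: √(EG − F²) = sqrt(100*u^2 + 64*v^2 + 1). At (u, v) = (0, -3/2): sqrt(145).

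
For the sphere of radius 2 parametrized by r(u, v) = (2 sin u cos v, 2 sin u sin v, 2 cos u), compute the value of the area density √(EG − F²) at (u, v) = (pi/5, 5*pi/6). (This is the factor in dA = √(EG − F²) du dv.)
√(EG − F²)|_{(pi/5, 5*pi/6)} = sqrt(10 - 2*sqrt(5))

E = 4, F = 0, G = 4*sin(u)^2, so EG − F² = 16*sin(u)^2. Taking the positive square root: √(EG − F²) = 4*Abs(sin(u)). At (u, v) = (pi/5, 5*pi/6): sqrt(10 - 2*sqrt(5)).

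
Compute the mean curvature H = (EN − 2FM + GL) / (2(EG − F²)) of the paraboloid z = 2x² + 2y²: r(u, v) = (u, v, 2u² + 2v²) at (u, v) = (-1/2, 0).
H = 12*sqrt(5)/25

With E = 16*u^2 + 1, F = 16*u*v, G = 16*v^2 + 1, L = 4/sqrt(16*u^2 + 16*v^2 + 1), M = 0, N = 4/sqrt(16*u^2 + 16*v^2 + 1), assemble
  H = (EN − 2FM + GL) / (2(EG − F²)) = 4*(8*u^2 + 8*v^2 + 1)/(16*u^2 + 16*v^2 + 1)^(3/2).
At (u, v) = (-1/2, 0): H = 12*sqrt(5)/25.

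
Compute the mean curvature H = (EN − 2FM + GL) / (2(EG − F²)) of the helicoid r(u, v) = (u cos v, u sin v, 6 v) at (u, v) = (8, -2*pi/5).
H = 0

With E = 1, F = 0, G = u^2 + 36, L = 0, M = -6/sqrt(u^2 + 36), N = 0, assemble
  H = (EN − 2FM + GL) / (2(EG − F²)) = 0.
At (u, v) = (8, -2*pi/5): H = 0.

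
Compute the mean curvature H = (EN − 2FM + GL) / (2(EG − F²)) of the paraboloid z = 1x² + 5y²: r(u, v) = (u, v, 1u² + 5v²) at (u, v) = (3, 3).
H = 1086*sqrt(937)/877969

With E = 4*u^2 + 1, F = 20*u*v, G = 100*v^2 + 1, L = 2/sqrt(4*u^2 + 100*v^2 + 1), M = 0, N = 10/sqrt(4*u^2 + 100*v^2 + 1), assemble
  H = (EN − 2FM + GL) / (2(EG − F²)) = 2*(10*u^2 + 50*v^2 + 3)/(4*u^2 + 100*v^2 + 1)^(3/2).
At (u, v) = (3, 3): H = 1086*sqrt(937)/877969.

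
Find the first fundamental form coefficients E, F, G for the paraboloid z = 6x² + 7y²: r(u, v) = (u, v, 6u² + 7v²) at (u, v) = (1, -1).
E = 145;  F = -168;  G = 197

Partials: r_u = (1, 0, 12*u), r_v = (0, 1, 14*v). As functions of (u, v):
  E = r_u · r_u = 144*u^2 + 1,
  F = r_u · r_v = 168*u*v,
  G = r_v · r_v = 196*v^2 + 1.
Evaluating at (u, v) = (1, -1): E = 145, F = -168, G = 197.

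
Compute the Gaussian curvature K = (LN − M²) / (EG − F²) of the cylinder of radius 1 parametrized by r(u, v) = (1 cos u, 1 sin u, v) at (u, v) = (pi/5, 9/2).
K = 0

Coefficients of the first fundamental form: E = 1, F = 0, G = 1.
Coefficients of the second fundamental form: L = -1, M = 0, N = 0.
Assemble K = (LN − M²)/(EG − F²) = 0. At (u, v) = (pi/5, 9/2): K = 0.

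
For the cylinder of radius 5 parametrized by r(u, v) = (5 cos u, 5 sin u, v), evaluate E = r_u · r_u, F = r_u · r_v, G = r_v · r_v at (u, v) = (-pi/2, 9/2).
E = 25;  F = 0;  G = 1

Partials: r_u = (-5*sin(u), 5*cos(u), 0), r_v = (0, 0, 1). As functions of (u, v):
  E = r_u · r_u = 25,
  F = r_u · r_v = 0,
  G = r_v · r_v = 1.
Evaluating at (u, v) = (-pi/2, 9/2): E = 25, F = 0, G = 1.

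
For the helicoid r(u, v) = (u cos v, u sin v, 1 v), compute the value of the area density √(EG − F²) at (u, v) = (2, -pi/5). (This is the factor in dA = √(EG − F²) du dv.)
√(EG − F²)|_{(2, -pi/5)} = sqrt(5)

E = 1, F = 0, G = u^2 + 1, so EG − F² = u^2 + 1. Taking the positive square root: √(EG − F²) = sqrt(u^2 + 1). At (u, v) = (2, -pi/5): sqrt(5).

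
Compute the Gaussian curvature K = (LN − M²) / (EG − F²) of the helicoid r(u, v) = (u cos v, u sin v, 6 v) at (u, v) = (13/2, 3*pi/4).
K = -576/97969

Coefficients of the first fundamental form: E = 1, F = 0, G = u^2 + 36.
Coefficients of the second fundamental form: L = 0, M = -6/sqrt(u^2 + 36), N = 0.
Assemble K = (LN − M²)/(EG − F²) = -36/(u^2 + 36)^2. At (u, v) = (13/2, 3*pi/4): K = -576/97969.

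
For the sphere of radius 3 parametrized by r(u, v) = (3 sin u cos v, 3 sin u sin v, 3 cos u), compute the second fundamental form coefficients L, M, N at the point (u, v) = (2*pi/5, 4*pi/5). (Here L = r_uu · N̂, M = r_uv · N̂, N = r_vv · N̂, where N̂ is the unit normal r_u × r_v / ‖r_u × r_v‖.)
L = -3;  M = 0;  N = -15/8 - 3*sqrt(5)/8

Compute the unit normal N̂(u, v) = (sin(u)^2*cos(v)/Abs(sin(u)), sin(u)^2*sin(v)/Abs(sin(u)), sin(2*u)/(2*Abs(sin(u)))), and the second partials r_uu, r_uv, r_vv. Take dot products:
  L(u, v) = r_uu · N̂ = -3*sin(u)/Abs(sin(u)),
  M(u, v) = r_uv · N̂ = 0,
  N(u, v) = r_vv · N̂ = -3*sin(u)^3/Abs(sin(u)).
Evaluating at (u, v) = (2*pi/5, 4*pi/5):
  L = -3, M = 0, N = -15/8 - 3*sqrt(5)/8.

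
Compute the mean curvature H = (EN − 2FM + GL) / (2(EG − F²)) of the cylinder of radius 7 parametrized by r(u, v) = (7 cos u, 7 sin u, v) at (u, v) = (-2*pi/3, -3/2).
H = -1/14

With E = 49, F = 0, G = 1, L = -7, M = 0, N = 0, assemble
  H = (EN − 2FM + GL) / (2(EG − F²)) = -1/14.
At (u, v) = (-2*pi/3, -3/2): H = -1/14.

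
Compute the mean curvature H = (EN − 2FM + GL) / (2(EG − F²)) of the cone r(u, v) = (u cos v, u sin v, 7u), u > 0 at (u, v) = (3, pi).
H = 7*sqrt(2)/60

With E = 50, F = 0, G = u^2, L = 0, M = 0, N = 7*sqrt(2)*u^2/(10*Abs(u)), assemble
  H = (EN − 2FM + GL) / (2(EG − F²)) = 7*sqrt(2)/(20*Abs(u)).
At (u, v) = (3, pi): H = 7*sqrt(2)/60.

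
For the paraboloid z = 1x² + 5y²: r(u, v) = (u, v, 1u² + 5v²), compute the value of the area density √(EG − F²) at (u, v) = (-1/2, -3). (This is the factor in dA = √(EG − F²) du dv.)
√(EG − F²)|_{(-1/2, -3)} = sqrt(902)

E = 4*u^2 + 1, F = 20*u*v, G = 100*v^2 + 1, so EG − F² = 4*u^2 + 100*v^2 + 1. Taking the positive square root: √(EG − F²) = sqrt(4*u^2 + 100*v^2 + 1). At (u, v) = (-1/2, -3): sqrt(902).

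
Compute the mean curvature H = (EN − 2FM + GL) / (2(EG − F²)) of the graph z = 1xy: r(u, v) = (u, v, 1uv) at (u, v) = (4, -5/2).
H = 80*sqrt(93)/8649

With E = v^2 + 1, F = u*v, G = u^2 + 1, L = 0, M = 1/sqrt(u^2 + v^2 + 1), N = 0, assemble
  H = (EN − 2FM + GL) / (2(EG − F²)) = -u*v/(u^2 + v^2 + 1)^(3/2).
At (u, v) = (4, -5/2): H = 80*sqrt(93)/8649.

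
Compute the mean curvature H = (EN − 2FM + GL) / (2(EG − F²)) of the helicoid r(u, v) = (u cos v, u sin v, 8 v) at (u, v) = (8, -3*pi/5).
H = 0

With E = 1, F = 0, G = u^2 + 64, L = 0, M = -8/sqrt(u^2 + 64), N = 0, assemble
  H = (EN − 2FM + GL) / (2(EG − F²)) = 0.
At (u, v) = (8, -3*pi/5): H = 0.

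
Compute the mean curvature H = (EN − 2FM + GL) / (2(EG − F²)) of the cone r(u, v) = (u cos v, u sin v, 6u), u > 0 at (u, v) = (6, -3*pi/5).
H = sqrt(37)/74

With E = 37, F = 0, G = u^2, L = 0, M = 0, N = 6*sqrt(37)*u^2/(37*Abs(u)), assemble
  H = (EN − 2FM + GL) / (2(EG − F²)) = 3*sqrt(37)/(37*Abs(u)).
At (u, v) = (6, -3*pi/5): H = sqrt(37)/74.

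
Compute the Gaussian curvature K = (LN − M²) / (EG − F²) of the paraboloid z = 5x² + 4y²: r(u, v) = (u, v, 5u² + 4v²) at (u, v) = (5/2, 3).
K = 20/361201

Coefficients of the first fundamental form: E = 100*u^2 + 1, F = 80*u*v, G = 64*v^2 + 1.
Coefficients of the second fundamental form: L = 10/sqrt(100*u^2 + 64*v^2 + 1), M = 0, N = 8/sqrt(100*u^2 + 64*v^2 + 1).
Assemble K = (LN − M²)/(EG − F²) = 80/(10000*u^4 + 12800*u^2*v^2 + 200*u^2 + 4096*v^4 + 128*v^2 + 1). At (u, v) = (5/2, 3): K = 20/361201.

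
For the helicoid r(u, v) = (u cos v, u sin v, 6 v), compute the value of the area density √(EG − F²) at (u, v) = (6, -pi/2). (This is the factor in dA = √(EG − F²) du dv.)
√(EG − F²)|_{(6, -pi/2)} = 6*sqrt(2)

E = 1, F = 0, G = u^2 + 36, so EG − F² = u^2 + 36. Taking the positive square root: √(EG − F²) = sqrt(u^2 + 36). At (u, v) = (6, -pi/2): 6*sqrt(2).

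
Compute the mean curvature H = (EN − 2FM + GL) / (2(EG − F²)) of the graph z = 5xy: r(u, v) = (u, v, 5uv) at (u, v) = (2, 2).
H = -500*sqrt(201)/40401

With E = 25*v^2 + 1, F = 25*u*v, G = 25*u^2 + 1, L = 0, M = 5/sqrt(25*u^2 + 25*v^2 + 1), N = 0, assemble
  H = (EN − 2FM + GL) / (2(EG − F²)) = -125*u*v/(25*u^2 + 25*v^2 + 1)^(3/2).
At (u, v) = (2, 2): H = -500*sqrt(201)/40401.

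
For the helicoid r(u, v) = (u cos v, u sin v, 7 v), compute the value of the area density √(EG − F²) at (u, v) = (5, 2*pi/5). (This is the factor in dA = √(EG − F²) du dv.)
√(EG − F²)|_{(5, 2*pi/5)} = sqrt(74)

E = 1, F = 0, G = u^2 + 49, so EG − F² = u^2 + 49. Taking the positive square root: √(EG − F²) = sqrt(u^2 + 49). At (u, v) = (5, 2*pi/5): sqrt(74).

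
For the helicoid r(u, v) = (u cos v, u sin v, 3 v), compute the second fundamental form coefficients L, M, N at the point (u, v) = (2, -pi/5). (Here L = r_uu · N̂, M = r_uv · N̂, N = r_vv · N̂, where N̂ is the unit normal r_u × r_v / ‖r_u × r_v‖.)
L = 0;  M = -3*sqrt(13)/13;  N = 0

Compute the unit normal N̂(u, v) = (3*sin(v)/sqrt(u^2 + 9), -3*cos(v)/sqrt(u^2 + 9), u/sqrt(u^2 + 9)), and the second partials r_uu, r_uv, r_vv. Take dot products:
  L(u, v) = r_uu · N̂ = 0,
  M(u, v) = r_uv · N̂ = -3/sqrt(u^2 + 9),
  N(u, v) = r_vv · N̂ = 0.
Evaluating at (u, v) = (2, -pi/5):
  L = 0, M = -3*sqrt(13)/13, N = 0.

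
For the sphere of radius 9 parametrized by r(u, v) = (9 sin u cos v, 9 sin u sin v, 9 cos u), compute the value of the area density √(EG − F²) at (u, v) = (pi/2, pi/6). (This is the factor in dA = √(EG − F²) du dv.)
√(EG − F²)|_{(pi/2, pi/6)} = 81

E = 81, F = 0, G = 81*sin(u)^2, so EG − F² = 6561*sin(u)^2. Taking the positive square root: √(EG − F²) = 81*Abs(sin(u)). At (u, v) = (pi/2, pi/6): 81.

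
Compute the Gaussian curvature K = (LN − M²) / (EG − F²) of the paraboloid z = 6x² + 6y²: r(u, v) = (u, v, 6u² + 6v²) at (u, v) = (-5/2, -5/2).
K = 144/3243601

Coefficients of the first fundamental form: E = 144*u^2 + 1, F = 144*u*v, G = 144*v^2 + 1.
Coefficients of the second fundamental form: L = 12/sqrt(144*u^2 + 144*v^2 + 1), M = 0, N = 12/sqrt(144*u^2 + 144*v^2 + 1).
Assemble K = (LN − M²)/(EG − F²) = 144/(20736*u^4 + 41472*u^2*v^2 + 288*u^2 + 20736*v^4 + 288*v^2 + 1). At (u, v) = (-5/2, -5/2): K = 144/3243601.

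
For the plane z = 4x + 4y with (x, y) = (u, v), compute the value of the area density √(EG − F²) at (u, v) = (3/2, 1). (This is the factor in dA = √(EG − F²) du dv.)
√(EG − F²)|_{(3/2, 1)} = sqrt(33)

E = 17, F = 16, G = 17, so EG − F² = 33. Taking the positive square root: √(EG − F²) = sqrt(33). At (u, v) = (3/2, 1): sqrt(33).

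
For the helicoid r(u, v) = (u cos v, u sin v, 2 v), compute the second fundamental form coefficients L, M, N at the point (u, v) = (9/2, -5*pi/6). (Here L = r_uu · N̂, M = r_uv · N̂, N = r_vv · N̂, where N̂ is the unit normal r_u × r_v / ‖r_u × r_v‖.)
L = 0;  M = -4*sqrt(97)/97;  N = 0

Compute the unit normal N̂(u, v) = (2*sin(v)/sqrt(u^2 + 4), -2*cos(v)/sqrt(u^2 + 4), u/sqrt(u^2 + 4)), and the second partials r_uu, r_uv, r_vv. Take dot products:
  L(u, v) = r_uu · N̂ = 0,
  M(u, v) = r_uv · N̂ = -2/sqrt(u^2 + 4),
  N(u, v) = r_vv · N̂ = 0.
Evaluating at (u, v) = (9/2, -5*pi/6):
  L = 0, M = -4*sqrt(97)/97, N = 0.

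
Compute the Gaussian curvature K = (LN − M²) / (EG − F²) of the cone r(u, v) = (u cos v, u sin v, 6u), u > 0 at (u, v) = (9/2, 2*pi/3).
K = 0

Coefficients of the first fundamental form: E = 37, F = 0, G = u^2.
Coefficients of the second fundamental form: L = 0, M = 0, N = 6*sqrt(37)*u^2/(37*Abs(u)).
Assemble K = (LN − M²)/(EG − F²) = 0. At (u, v) = (9/2, 2*pi/3): K = 0.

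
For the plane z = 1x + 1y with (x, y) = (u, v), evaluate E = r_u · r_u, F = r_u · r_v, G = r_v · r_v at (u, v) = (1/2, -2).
E = 2;  F = 1;  G = 2

Partials: r_u = (1, 0, 1), r_v = (0, 1, 1). As functions of (u, v):
  E = r_u · r_u = 2,
  F = r_u · r_v = 1,
  G = r_v · r_v = 2.
Evaluating at (u, v) = (1/2, -2): E = 2, F = 1, G = 2.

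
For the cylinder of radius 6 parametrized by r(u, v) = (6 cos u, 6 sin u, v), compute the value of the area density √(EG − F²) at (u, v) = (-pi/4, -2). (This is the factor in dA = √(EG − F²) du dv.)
√(EG − F²)|_{(-pi/4, -2)} = 6

E = 36, F = 0, G = 1, so EG − F² = 36. Taking the positive square root: √(EG − F²) = 6. At (u, v) = (-pi/4, -2): 6.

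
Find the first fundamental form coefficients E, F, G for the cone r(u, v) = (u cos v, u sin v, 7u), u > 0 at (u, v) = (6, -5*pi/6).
E = 50;  F = 0;  G = 36

Partials: r_u = (cos(v), sin(v), 7), r_v = (-u*sin(v), u*cos(v), 0). As functions of (u, v):
  E = r_u · r_u = 50,
  F = r_u · r_v = 0,
  G = r_v · r_v = u^2.
Evaluating at (u, v) = (6, -5*pi/6): E = 50, F = 0, G = 36.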